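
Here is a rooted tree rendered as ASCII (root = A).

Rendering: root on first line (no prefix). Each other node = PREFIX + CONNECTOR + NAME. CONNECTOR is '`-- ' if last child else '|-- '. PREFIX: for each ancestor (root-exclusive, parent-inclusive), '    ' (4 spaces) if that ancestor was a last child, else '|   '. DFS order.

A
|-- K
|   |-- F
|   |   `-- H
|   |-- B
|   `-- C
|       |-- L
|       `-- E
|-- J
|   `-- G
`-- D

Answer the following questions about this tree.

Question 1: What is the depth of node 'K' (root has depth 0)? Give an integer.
Path from root to K: A -> K
Depth = number of edges = 1

Answer: 1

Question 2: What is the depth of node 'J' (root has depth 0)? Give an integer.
Path from root to J: A -> J
Depth = number of edges = 1

Answer: 1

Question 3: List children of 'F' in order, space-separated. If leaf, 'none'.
Node F's children (from adjacency): H

Answer: H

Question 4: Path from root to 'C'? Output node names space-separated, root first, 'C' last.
Answer: A K C

Derivation:
Walk down from root: A -> K -> C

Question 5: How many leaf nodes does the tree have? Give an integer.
Answer: 6

Derivation:
Leaves (nodes with no children): B, D, E, G, H, L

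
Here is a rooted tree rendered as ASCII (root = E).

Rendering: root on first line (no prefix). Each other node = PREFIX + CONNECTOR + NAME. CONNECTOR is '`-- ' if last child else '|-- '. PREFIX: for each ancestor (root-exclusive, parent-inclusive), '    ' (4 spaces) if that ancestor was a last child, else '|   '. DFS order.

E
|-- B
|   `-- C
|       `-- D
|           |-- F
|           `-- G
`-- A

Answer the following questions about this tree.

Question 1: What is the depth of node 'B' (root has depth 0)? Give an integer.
Answer: 1

Derivation:
Path from root to B: E -> B
Depth = number of edges = 1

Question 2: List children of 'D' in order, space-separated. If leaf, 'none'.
Node D's children (from adjacency): F, G

Answer: F G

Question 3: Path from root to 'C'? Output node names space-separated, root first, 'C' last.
Answer: E B C

Derivation:
Walk down from root: E -> B -> C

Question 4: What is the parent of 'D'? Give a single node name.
Answer: C

Derivation:
Scan adjacency: D appears as child of C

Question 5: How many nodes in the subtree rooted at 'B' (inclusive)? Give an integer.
Subtree rooted at B contains: B, C, D, F, G
Count = 5

Answer: 5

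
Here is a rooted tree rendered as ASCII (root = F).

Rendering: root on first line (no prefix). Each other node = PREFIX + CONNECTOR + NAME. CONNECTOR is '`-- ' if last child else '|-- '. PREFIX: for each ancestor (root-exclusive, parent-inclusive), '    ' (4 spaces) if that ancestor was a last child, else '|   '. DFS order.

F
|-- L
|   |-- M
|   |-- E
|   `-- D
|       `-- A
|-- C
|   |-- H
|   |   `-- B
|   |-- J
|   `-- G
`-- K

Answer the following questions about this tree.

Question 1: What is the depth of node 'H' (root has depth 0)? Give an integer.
Path from root to H: F -> C -> H
Depth = number of edges = 2

Answer: 2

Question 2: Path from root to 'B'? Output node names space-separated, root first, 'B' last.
Answer: F C H B

Derivation:
Walk down from root: F -> C -> H -> B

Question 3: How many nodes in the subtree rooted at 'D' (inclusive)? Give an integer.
Subtree rooted at D contains: A, D
Count = 2

Answer: 2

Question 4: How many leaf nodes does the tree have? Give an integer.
Answer: 7

Derivation:
Leaves (nodes with no children): A, B, E, G, J, K, M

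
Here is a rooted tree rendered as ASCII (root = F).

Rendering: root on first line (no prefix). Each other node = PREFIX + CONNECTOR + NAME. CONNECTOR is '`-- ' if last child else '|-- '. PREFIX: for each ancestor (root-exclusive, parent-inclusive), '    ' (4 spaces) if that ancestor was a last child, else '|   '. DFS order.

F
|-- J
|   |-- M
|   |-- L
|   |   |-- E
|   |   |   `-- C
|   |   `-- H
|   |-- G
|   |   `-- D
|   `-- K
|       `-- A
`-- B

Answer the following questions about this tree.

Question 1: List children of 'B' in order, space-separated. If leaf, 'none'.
Node B's children (from adjacency): (leaf)

Answer: none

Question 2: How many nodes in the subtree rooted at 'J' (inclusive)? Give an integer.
Subtree rooted at J contains: A, C, D, E, G, H, J, K, L, M
Count = 10

Answer: 10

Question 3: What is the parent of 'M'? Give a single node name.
Scan adjacency: M appears as child of J

Answer: J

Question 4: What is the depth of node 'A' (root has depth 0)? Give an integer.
Answer: 3

Derivation:
Path from root to A: F -> J -> K -> A
Depth = number of edges = 3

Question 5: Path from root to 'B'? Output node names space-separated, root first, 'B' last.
Answer: F B

Derivation:
Walk down from root: F -> B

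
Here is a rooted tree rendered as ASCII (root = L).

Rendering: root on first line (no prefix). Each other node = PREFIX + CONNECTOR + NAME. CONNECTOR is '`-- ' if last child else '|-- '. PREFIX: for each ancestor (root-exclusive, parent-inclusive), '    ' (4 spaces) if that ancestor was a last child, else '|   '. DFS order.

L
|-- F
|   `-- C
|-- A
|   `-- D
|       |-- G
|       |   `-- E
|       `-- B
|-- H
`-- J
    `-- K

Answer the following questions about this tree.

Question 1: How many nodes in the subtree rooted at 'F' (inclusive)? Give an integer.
Answer: 2

Derivation:
Subtree rooted at F contains: C, F
Count = 2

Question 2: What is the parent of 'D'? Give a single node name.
Scan adjacency: D appears as child of A

Answer: A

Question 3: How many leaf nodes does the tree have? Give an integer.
Leaves (nodes with no children): B, C, E, H, K

Answer: 5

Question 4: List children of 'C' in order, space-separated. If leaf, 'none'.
Node C's children (from adjacency): (leaf)

Answer: none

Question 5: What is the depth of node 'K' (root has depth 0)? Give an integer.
Answer: 2

Derivation:
Path from root to K: L -> J -> K
Depth = number of edges = 2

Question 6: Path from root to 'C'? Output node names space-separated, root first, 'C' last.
Walk down from root: L -> F -> C

Answer: L F C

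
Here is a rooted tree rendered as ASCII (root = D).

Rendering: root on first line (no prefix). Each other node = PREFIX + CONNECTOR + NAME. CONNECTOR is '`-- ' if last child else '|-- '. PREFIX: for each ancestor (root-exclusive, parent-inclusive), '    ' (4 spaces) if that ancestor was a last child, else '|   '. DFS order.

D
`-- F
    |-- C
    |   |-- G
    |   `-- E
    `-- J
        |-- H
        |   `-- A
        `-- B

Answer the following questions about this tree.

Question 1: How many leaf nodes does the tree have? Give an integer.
Answer: 4

Derivation:
Leaves (nodes with no children): A, B, E, G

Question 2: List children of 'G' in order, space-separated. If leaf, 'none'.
Node G's children (from adjacency): (leaf)

Answer: none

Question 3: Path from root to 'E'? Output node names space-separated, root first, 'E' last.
Walk down from root: D -> F -> C -> E

Answer: D F C E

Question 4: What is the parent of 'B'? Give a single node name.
Answer: J

Derivation:
Scan adjacency: B appears as child of J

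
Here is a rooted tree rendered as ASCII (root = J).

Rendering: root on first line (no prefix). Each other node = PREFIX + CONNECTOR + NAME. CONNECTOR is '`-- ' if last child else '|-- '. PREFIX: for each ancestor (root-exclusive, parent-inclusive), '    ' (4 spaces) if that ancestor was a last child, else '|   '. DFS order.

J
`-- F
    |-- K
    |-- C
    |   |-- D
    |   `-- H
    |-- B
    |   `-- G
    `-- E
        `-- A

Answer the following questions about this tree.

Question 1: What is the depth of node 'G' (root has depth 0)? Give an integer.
Path from root to G: J -> F -> B -> G
Depth = number of edges = 3

Answer: 3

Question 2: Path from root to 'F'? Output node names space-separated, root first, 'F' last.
Walk down from root: J -> F

Answer: J F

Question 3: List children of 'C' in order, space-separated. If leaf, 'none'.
Node C's children (from adjacency): D, H

Answer: D H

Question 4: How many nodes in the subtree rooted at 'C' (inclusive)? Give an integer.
Answer: 3

Derivation:
Subtree rooted at C contains: C, D, H
Count = 3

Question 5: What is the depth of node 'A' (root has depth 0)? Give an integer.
Path from root to A: J -> F -> E -> A
Depth = number of edges = 3

Answer: 3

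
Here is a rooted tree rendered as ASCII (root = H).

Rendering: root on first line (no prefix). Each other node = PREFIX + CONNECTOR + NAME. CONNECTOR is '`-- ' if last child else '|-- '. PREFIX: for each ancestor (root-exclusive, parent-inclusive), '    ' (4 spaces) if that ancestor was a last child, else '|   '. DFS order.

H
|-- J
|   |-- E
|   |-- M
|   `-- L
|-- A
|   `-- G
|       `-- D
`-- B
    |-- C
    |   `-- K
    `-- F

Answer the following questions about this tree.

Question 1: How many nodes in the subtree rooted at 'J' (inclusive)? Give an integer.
Answer: 4

Derivation:
Subtree rooted at J contains: E, J, L, M
Count = 4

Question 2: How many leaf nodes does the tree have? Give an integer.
Leaves (nodes with no children): D, E, F, K, L, M

Answer: 6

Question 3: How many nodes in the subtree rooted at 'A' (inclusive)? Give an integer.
Subtree rooted at A contains: A, D, G
Count = 3

Answer: 3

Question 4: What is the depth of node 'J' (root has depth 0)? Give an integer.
Path from root to J: H -> J
Depth = number of edges = 1

Answer: 1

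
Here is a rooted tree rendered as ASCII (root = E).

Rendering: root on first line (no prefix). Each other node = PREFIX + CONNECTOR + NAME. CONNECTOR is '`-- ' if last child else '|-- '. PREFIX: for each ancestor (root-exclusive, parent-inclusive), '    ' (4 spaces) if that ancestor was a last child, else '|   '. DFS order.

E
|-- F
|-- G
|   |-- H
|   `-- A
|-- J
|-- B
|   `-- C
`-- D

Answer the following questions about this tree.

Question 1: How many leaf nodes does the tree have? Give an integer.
Leaves (nodes with no children): A, C, D, F, H, J

Answer: 6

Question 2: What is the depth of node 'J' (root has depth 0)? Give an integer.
Path from root to J: E -> J
Depth = number of edges = 1

Answer: 1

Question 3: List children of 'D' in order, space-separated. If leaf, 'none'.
Answer: none

Derivation:
Node D's children (from adjacency): (leaf)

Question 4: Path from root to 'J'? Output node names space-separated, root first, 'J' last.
Answer: E J

Derivation:
Walk down from root: E -> J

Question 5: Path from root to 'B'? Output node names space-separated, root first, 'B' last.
Answer: E B

Derivation:
Walk down from root: E -> B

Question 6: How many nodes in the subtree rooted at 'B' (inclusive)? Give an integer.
Subtree rooted at B contains: B, C
Count = 2

Answer: 2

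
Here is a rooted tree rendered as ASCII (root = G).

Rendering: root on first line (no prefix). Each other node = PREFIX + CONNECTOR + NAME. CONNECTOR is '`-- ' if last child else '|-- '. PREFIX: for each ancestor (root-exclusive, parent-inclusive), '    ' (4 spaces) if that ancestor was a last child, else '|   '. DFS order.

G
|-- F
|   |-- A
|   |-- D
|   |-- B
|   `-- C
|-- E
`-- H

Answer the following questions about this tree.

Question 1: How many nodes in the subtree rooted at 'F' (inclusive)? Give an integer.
Answer: 5

Derivation:
Subtree rooted at F contains: A, B, C, D, F
Count = 5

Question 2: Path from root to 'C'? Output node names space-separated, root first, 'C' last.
Answer: G F C

Derivation:
Walk down from root: G -> F -> C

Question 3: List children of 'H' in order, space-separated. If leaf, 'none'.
Answer: none

Derivation:
Node H's children (from adjacency): (leaf)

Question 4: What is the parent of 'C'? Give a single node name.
Answer: F

Derivation:
Scan adjacency: C appears as child of F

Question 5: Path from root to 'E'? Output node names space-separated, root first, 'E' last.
Answer: G E

Derivation:
Walk down from root: G -> E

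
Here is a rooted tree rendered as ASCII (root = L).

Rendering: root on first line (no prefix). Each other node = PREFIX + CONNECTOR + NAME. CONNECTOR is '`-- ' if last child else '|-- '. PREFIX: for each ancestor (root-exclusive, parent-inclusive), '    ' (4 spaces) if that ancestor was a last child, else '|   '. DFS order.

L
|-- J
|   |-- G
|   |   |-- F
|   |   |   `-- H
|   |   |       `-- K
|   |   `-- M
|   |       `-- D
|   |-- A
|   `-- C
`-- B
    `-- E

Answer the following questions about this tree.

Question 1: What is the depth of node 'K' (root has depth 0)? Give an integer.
Path from root to K: L -> J -> G -> F -> H -> K
Depth = number of edges = 5

Answer: 5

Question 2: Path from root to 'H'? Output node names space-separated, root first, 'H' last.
Answer: L J G F H

Derivation:
Walk down from root: L -> J -> G -> F -> H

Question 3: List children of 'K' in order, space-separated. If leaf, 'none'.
Node K's children (from adjacency): (leaf)

Answer: none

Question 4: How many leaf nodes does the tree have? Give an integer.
Leaves (nodes with no children): A, C, D, E, K

Answer: 5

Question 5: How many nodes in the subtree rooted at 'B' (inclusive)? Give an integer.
Answer: 2

Derivation:
Subtree rooted at B contains: B, E
Count = 2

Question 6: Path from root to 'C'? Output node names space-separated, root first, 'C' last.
Walk down from root: L -> J -> C

Answer: L J C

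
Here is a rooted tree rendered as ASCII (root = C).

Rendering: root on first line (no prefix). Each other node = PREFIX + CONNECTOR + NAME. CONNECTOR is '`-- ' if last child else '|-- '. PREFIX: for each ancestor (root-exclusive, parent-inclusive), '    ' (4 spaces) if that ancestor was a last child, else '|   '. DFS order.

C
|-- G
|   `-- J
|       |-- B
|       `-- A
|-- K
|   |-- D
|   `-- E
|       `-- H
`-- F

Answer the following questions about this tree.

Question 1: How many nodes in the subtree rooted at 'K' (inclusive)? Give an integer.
Answer: 4

Derivation:
Subtree rooted at K contains: D, E, H, K
Count = 4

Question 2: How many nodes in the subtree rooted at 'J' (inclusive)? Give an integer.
Answer: 3

Derivation:
Subtree rooted at J contains: A, B, J
Count = 3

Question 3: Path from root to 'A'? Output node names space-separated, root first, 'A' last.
Walk down from root: C -> G -> J -> A

Answer: C G J A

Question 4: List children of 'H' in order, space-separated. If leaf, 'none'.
Node H's children (from adjacency): (leaf)

Answer: none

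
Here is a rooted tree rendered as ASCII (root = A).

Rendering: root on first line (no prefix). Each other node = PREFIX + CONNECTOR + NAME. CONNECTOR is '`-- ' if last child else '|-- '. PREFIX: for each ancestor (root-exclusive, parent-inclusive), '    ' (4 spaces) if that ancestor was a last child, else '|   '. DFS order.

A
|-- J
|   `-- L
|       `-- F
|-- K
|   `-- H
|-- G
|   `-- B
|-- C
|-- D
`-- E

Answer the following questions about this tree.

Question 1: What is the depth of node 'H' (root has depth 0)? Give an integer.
Path from root to H: A -> K -> H
Depth = number of edges = 2

Answer: 2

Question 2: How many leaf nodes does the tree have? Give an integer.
Answer: 6

Derivation:
Leaves (nodes with no children): B, C, D, E, F, H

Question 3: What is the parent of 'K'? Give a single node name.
Answer: A

Derivation:
Scan adjacency: K appears as child of A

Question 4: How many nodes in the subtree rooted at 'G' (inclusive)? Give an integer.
Answer: 2

Derivation:
Subtree rooted at G contains: B, G
Count = 2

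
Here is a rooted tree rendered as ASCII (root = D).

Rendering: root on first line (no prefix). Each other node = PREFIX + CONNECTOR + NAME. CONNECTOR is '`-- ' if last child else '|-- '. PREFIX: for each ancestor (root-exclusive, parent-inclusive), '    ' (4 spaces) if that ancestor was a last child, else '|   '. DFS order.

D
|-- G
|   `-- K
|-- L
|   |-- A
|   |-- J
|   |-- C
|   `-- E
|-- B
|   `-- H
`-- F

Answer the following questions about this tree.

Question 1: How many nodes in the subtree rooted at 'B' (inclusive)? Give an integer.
Answer: 2

Derivation:
Subtree rooted at B contains: B, H
Count = 2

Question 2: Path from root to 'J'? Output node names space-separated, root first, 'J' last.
Answer: D L J

Derivation:
Walk down from root: D -> L -> J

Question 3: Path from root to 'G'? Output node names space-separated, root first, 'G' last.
Answer: D G

Derivation:
Walk down from root: D -> G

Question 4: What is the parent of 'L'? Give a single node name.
Scan adjacency: L appears as child of D

Answer: D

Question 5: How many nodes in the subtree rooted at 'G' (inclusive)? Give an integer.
Answer: 2

Derivation:
Subtree rooted at G contains: G, K
Count = 2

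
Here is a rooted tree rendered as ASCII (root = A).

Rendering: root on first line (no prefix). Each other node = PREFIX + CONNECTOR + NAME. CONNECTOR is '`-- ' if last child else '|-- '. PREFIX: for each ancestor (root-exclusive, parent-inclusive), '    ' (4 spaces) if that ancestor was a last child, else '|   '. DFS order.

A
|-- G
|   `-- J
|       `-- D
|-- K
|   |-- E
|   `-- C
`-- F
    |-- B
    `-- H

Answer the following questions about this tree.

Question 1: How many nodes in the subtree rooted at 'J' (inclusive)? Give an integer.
Subtree rooted at J contains: D, J
Count = 2

Answer: 2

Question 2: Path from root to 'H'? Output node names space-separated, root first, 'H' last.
Answer: A F H

Derivation:
Walk down from root: A -> F -> H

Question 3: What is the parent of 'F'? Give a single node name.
Answer: A

Derivation:
Scan adjacency: F appears as child of A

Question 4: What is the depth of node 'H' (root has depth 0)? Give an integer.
Path from root to H: A -> F -> H
Depth = number of edges = 2

Answer: 2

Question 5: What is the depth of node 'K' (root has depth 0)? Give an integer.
Path from root to K: A -> K
Depth = number of edges = 1

Answer: 1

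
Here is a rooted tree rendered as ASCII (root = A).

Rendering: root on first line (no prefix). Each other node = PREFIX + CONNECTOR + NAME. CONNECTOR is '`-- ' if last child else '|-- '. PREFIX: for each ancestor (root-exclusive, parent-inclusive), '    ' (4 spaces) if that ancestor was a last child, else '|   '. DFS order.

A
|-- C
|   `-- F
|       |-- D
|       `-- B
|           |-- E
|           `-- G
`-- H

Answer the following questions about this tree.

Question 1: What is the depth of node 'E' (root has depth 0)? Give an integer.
Answer: 4

Derivation:
Path from root to E: A -> C -> F -> B -> E
Depth = number of edges = 4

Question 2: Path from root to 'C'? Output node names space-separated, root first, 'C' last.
Answer: A C

Derivation:
Walk down from root: A -> C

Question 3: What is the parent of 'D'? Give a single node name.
Answer: F

Derivation:
Scan adjacency: D appears as child of F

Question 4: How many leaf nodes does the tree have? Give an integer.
Answer: 4

Derivation:
Leaves (nodes with no children): D, E, G, H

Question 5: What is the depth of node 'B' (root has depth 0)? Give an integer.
Path from root to B: A -> C -> F -> B
Depth = number of edges = 3

Answer: 3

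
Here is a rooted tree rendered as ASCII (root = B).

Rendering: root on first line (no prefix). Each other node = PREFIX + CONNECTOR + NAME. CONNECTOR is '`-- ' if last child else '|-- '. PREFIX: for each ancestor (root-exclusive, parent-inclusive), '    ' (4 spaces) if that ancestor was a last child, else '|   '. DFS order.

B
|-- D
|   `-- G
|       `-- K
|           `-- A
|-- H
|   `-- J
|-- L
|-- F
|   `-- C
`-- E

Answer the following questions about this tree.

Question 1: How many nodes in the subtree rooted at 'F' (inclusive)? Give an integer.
Subtree rooted at F contains: C, F
Count = 2

Answer: 2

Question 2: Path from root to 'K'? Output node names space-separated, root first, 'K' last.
Walk down from root: B -> D -> G -> K

Answer: B D G K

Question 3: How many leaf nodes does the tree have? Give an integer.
Leaves (nodes with no children): A, C, E, J, L

Answer: 5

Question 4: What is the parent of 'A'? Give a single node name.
Answer: K

Derivation:
Scan adjacency: A appears as child of K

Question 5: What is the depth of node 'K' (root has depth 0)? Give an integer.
Path from root to K: B -> D -> G -> K
Depth = number of edges = 3

Answer: 3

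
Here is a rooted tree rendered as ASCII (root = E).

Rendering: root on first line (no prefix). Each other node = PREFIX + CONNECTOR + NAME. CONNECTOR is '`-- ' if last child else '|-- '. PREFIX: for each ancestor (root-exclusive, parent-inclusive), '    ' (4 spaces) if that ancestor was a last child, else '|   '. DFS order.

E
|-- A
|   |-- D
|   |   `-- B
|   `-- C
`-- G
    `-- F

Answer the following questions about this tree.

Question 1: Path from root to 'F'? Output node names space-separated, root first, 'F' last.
Walk down from root: E -> G -> F

Answer: E G F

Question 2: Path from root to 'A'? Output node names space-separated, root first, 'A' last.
Answer: E A

Derivation:
Walk down from root: E -> A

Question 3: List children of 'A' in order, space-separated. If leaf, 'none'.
Answer: D C

Derivation:
Node A's children (from adjacency): D, C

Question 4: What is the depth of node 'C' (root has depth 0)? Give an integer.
Path from root to C: E -> A -> C
Depth = number of edges = 2

Answer: 2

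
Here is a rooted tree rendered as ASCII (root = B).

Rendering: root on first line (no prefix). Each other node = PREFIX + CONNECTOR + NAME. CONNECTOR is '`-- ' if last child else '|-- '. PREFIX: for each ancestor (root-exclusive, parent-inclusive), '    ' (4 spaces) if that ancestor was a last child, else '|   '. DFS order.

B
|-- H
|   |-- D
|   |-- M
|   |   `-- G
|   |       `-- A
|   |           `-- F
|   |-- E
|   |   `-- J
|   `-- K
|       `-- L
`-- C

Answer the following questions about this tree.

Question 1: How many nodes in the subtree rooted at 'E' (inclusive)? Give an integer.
Subtree rooted at E contains: E, J
Count = 2

Answer: 2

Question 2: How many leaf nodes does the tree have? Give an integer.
Answer: 5

Derivation:
Leaves (nodes with no children): C, D, F, J, L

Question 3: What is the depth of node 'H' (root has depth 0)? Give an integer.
Path from root to H: B -> H
Depth = number of edges = 1

Answer: 1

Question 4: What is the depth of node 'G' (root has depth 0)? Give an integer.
Answer: 3

Derivation:
Path from root to G: B -> H -> M -> G
Depth = number of edges = 3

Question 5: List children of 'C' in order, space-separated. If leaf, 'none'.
Node C's children (from adjacency): (leaf)

Answer: none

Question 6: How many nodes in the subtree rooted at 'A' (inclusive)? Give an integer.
Answer: 2

Derivation:
Subtree rooted at A contains: A, F
Count = 2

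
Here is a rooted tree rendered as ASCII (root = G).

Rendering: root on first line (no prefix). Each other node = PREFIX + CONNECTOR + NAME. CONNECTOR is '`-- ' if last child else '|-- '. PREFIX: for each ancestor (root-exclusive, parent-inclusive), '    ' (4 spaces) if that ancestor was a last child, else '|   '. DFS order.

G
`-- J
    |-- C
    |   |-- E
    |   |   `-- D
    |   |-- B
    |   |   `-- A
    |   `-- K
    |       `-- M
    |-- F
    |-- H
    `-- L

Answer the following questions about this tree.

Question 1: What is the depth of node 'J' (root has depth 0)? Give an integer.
Answer: 1

Derivation:
Path from root to J: G -> J
Depth = number of edges = 1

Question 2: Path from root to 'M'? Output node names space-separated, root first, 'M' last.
Walk down from root: G -> J -> C -> K -> M

Answer: G J C K M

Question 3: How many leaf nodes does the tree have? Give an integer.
Answer: 6

Derivation:
Leaves (nodes with no children): A, D, F, H, L, M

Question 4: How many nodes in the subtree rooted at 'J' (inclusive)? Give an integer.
Answer: 11

Derivation:
Subtree rooted at J contains: A, B, C, D, E, F, H, J, K, L, M
Count = 11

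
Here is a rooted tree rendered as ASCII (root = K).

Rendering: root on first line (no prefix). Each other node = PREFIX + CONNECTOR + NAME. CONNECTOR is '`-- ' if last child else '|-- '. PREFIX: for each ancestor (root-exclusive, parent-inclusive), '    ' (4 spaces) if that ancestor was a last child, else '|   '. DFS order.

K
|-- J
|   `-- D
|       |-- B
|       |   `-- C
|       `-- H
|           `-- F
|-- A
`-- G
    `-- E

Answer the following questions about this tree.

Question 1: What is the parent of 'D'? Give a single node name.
Answer: J

Derivation:
Scan adjacency: D appears as child of J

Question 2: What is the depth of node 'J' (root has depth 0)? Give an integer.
Path from root to J: K -> J
Depth = number of edges = 1

Answer: 1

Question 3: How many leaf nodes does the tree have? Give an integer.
Answer: 4

Derivation:
Leaves (nodes with no children): A, C, E, F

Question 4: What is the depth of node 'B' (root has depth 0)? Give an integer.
Answer: 3

Derivation:
Path from root to B: K -> J -> D -> B
Depth = number of edges = 3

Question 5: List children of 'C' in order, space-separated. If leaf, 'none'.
Node C's children (from adjacency): (leaf)

Answer: none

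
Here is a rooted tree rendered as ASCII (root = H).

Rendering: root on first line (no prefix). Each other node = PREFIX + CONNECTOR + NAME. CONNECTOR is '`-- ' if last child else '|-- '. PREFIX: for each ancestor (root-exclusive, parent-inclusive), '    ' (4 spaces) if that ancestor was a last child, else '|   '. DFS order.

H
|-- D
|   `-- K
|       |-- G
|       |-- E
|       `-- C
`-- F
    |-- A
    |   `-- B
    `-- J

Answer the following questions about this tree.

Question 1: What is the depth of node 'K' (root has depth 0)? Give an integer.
Answer: 2

Derivation:
Path from root to K: H -> D -> K
Depth = number of edges = 2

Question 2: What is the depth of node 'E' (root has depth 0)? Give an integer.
Answer: 3

Derivation:
Path from root to E: H -> D -> K -> E
Depth = number of edges = 3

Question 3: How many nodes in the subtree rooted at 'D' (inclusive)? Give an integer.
Subtree rooted at D contains: C, D, E, G, K
Count = 5

Answer: 5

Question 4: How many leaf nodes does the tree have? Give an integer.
Leaves (nodes with no children): B, C, E, G, J

Answer: 5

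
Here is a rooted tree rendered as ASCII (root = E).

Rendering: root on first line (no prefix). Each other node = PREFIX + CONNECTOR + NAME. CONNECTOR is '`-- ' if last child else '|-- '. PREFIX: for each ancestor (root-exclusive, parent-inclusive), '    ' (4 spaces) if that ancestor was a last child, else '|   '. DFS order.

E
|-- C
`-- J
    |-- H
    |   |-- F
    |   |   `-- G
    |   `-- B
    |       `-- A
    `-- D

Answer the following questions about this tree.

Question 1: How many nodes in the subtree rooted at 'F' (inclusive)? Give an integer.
Answer: 2

Derivation:
Subtree rooted at F contains: F, G
Count = 2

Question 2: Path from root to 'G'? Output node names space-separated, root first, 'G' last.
Answer: E J H F G

Derivation:
Walk down from root: E -> J -> H -> F -> G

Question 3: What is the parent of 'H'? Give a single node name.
Scan adjacency: H appears as child of J

Answer: J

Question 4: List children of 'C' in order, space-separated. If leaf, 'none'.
Answer: none

Derivation:
Node C's children (from adjacency): (leaf)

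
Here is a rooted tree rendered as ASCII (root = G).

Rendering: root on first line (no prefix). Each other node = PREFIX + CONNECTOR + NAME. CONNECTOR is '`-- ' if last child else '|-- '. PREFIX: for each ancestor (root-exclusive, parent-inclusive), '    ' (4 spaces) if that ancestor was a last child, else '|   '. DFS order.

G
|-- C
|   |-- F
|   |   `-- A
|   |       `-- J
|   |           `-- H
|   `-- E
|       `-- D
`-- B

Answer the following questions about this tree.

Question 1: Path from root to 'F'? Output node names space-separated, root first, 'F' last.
Answer: G C F

Derivation:
Walk down from root: G -> C -> F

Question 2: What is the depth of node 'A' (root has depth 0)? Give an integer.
Path from root to A: G -> C -> F -> A
Depth = number of edges = 3

Answer: 3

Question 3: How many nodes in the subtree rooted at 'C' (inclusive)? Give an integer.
Answer: 7

Derivation:
Subtree rooted at C contains: A, C, D, E, F, H, J
Count = 7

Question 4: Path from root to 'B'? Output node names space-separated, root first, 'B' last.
Walk down from root: G -> B

Answer: G B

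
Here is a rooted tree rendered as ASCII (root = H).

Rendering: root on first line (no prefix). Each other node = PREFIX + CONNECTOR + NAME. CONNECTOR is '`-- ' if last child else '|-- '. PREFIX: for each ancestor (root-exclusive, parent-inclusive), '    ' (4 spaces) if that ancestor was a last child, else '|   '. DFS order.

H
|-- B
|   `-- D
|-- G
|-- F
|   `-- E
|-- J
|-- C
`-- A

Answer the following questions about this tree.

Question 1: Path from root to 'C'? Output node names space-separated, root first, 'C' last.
Walk down from root: H -> C

Answer: H C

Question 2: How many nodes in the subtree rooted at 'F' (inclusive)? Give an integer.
Answer: 2

Derivation:
Subtree rooted at F contains: E, F
Count = 2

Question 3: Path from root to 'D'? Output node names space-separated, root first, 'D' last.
Answer: H B D

Derivation:
Walk down from root: H -> B -> D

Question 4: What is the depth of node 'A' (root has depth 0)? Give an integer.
Answer: 1

Derivation:
Path from root to A: H -> A
Depth = number of edges = 1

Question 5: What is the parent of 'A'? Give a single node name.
Answer: H

Derivation:
Scan adjacency: A appears as child of H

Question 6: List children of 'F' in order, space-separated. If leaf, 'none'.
Node F's children (from adjacency): E

Answer: E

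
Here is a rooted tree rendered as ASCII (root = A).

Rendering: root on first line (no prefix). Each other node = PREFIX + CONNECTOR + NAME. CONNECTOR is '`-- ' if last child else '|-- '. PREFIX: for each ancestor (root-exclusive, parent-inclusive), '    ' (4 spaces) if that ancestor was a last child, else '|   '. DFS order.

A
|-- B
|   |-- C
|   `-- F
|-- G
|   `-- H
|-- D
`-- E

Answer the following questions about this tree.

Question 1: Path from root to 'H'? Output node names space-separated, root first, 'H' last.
Walk down from root: A -> G -> H

Answer: A G H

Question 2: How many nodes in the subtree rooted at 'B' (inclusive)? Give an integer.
Subtree rooted at B contains: B, C, F
Count = 3

Answer: 3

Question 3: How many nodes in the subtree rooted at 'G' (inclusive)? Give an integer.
Subtree rooted at G contains: G, H
Count = 2

Answer: 2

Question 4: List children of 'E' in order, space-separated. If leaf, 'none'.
Answer: none

Derivation:
Node E's children (from adjacency): (leaf)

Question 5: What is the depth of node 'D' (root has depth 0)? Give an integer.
Path from root to D: A -> D
Depth = number of edges = 1

Answer: 1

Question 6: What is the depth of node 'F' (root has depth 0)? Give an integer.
Path from root to F: A -> B -> F
Depth = number of edges = 2

Answer: 2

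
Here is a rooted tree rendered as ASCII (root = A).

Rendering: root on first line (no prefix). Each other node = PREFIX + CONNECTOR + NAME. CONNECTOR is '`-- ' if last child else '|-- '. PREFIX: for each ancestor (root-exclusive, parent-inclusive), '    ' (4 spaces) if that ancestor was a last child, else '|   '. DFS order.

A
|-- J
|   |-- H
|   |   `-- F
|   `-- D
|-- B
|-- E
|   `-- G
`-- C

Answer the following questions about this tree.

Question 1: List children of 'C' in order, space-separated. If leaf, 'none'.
Node C's children (from adjacency): (leaf)

Answer: none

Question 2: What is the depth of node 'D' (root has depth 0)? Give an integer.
Path from root to D: A -> J -> D
Depth = number of edges = 2

Answer: 2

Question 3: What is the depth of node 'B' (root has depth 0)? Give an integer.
Answer: 1

Derivation:
Path from root to B: A -> B
Depth = number of edges = 1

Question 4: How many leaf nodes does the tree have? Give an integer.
Answer: 5

Derivation:
Leaves (nodes with no children): B, C, D, F, G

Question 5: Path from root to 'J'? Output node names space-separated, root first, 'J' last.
Answer: A J

Derivation:
Walk down from root: A -> J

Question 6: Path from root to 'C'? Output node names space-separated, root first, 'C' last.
Answer: A C

Derivation:
Walk down from root: A -> C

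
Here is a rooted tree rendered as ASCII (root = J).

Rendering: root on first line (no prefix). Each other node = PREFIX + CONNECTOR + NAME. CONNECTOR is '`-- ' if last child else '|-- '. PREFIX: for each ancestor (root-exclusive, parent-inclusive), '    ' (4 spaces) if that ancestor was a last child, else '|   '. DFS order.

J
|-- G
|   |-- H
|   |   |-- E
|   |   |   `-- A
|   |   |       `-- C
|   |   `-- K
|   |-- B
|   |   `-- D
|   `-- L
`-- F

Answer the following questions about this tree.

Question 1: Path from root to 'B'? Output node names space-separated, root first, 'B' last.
Answer: J G B

Derivation:
Walk down from root: J -> G -> B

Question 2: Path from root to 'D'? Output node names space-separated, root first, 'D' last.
Walk down from root: J -> G -> B -> D

Answer: J G B D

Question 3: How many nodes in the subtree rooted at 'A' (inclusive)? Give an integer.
Subtree rooted at A contains: A, C
Count = 2

Answer: 2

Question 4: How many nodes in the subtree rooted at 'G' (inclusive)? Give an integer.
Subtree rooted at G contains: A, B, C, D, E, G, H, K, L
Count = 9

Answer: 9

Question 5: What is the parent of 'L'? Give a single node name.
Scan adjacency: L appears as child of G

Answer: G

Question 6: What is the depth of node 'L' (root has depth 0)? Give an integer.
Answer: 2

Derivation:
Path from root to L: J -> G -> L
Depth = number of edges = 2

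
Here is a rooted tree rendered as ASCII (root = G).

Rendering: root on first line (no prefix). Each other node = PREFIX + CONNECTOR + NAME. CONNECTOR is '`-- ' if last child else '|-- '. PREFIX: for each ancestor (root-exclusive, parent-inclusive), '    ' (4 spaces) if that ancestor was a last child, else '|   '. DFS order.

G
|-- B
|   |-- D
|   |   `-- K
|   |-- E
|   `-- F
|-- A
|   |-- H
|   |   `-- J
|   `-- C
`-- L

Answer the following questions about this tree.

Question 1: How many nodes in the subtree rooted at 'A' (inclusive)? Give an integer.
Answer: 4

Derivation:
Subtree rooted at A contains: A, C, H, J
Count = 4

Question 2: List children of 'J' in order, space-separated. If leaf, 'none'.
Node J's children (from adjacency): (leaf)

Answer: none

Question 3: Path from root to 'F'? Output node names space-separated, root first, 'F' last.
Walk down from root: G -> B -> F

Answer: G B F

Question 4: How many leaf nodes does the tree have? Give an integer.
Leaves (nodes with no children): C, E, F, J, K, L

Answer: 6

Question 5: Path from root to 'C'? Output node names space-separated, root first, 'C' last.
Walk down from root: G -> A -> C

Answer: G A C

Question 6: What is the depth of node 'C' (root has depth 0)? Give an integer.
Path from root to C: G -> A -> C
Depth = number of edges = 2

Answer: 2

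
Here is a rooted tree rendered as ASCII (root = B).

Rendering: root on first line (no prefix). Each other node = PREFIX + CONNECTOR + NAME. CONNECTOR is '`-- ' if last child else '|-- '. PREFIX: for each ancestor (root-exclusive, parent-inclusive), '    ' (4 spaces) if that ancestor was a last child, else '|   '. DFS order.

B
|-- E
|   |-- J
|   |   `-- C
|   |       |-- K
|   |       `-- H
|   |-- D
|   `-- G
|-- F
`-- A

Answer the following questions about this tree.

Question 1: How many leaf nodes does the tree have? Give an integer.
Answer: 6

Derivation:
Leaves (nodes with no children): A, D, F, G, H, K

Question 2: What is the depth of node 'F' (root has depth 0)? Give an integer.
Answer: 1

Derivation:
Path from root to F: B -> F
Depth = number of edges = 1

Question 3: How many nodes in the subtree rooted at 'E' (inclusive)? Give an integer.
Subtree rooted at E contains: C, D, E, G, H, J, K
Count = 7

Answer: 7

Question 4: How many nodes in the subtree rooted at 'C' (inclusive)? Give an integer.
Subtree rooted at C contains: C, H, K
Count = 3

Answer: 3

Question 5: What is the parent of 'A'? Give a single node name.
Scan adjacency: A appears as child of B

Answer: B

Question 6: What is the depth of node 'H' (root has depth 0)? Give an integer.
Path from root to H: B -> E -> J -> C -> H
Depth = number of edges = 4

Answer: 4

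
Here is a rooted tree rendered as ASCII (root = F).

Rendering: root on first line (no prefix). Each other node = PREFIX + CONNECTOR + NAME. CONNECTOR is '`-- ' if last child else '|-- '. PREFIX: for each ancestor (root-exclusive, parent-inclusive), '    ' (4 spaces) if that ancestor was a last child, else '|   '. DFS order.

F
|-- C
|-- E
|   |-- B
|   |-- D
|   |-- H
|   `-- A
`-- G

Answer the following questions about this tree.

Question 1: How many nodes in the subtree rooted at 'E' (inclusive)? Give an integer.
Answer: 5

Derivation:
Subtree rooted at E contains: A, B, D, E, H
Count = 5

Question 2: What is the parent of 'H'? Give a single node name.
Scan adjacency: H appears as child of E

Answer: E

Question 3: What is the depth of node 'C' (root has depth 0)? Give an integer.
Answer: 1

Derivation:
Path from root to C: F -> C
Depth = number of edges = 1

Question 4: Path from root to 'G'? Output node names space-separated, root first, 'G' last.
Answer: F G

Derivation:
Walk down from root: F -> G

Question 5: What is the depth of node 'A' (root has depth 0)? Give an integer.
Path from root to A: F -> E -> A
Depth = number of edges = 2

Answer: 2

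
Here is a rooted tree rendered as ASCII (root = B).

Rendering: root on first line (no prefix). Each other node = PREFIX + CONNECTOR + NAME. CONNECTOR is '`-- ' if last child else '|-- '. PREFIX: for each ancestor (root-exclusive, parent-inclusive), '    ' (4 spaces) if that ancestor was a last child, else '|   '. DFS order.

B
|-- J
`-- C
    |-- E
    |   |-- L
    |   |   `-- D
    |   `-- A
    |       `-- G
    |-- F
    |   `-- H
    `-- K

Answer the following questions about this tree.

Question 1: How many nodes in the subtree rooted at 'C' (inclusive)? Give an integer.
Answer: 9

Derivation:
Subtree rooted at C contains: A, C, D, E, F, G, H, K, L
Count = 9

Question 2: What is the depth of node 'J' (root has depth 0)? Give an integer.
Answer: 1

Derivation:
Path from root to J: B -> J
Depth = number of edges = 1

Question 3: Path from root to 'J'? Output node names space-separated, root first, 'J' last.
Answer: B J

Derivation:
Walk down from root: B -> J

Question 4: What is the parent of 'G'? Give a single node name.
Answer: A

Derivation:
Scan adjacency: G appears as child of A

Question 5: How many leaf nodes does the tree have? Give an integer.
Answer: 5

Derivation:
Leaves (nodes with no children): D, G, H, J, K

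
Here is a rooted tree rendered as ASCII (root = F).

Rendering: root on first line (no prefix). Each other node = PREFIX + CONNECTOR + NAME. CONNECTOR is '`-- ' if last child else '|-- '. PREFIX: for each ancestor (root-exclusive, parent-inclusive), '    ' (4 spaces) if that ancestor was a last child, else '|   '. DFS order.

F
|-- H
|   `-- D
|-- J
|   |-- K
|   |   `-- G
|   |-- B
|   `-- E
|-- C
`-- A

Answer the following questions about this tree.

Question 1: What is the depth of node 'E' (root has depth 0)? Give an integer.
Path from root to E: F -> J -> E
Depth = number of edges = 2

Answer: 2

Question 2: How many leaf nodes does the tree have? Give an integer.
Answer: 6

Derivation:
Leaves (nodes with no children): A, B, C, D, E, G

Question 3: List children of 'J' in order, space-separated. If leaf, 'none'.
Node J's children (from adjacency): K, B, E

Answer: K B E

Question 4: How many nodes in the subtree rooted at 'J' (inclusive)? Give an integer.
Answer: 5

Derivation:
Subtree rooted at J contains: B, E, G, J, K
Count = 5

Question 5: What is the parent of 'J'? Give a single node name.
Scan adjacency: J appears as child of F

Answer: F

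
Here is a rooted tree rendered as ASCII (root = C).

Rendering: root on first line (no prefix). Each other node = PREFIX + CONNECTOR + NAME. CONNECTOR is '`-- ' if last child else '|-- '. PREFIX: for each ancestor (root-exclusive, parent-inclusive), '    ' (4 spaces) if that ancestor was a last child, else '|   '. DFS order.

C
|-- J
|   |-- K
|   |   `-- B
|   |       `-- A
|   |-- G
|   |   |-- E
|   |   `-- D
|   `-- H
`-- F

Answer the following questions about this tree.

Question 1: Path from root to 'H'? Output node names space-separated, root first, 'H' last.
Answer: C J H

Derivation:
Walk down from root: C -> J -> H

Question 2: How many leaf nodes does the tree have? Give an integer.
Answer: 5

Derivation:
Leaves (nodes with no children): A, D, E, F, H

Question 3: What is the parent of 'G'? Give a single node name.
Answer: J

Derivation:
Scan adjacency: G appears as child of J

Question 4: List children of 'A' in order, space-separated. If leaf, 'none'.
Node A's children (from adjacency): (leaf)

Answer: none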